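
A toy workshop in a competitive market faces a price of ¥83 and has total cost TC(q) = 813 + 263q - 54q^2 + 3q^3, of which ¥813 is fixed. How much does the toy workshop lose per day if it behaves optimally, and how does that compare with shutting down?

Profit = -¥213 at q = 10

AVC = 263 - 54q + 3q^2; min AVC = ¥20 at q = 9. Since P = ¥83 ≥ min AVC, the firm produces.
MC = 263 - 108q + 9q^2. Setting P = MC and taking the root on the rising branch gives q* = 10.
TR = 83·10 = 830. TC = 813 + 230 = 1043. Profit = 830 − 1043 = -¥213.
Shutting down would mean losing the fixed cost of ¥813, so operating at a loss of ¥213 is better by ¥600.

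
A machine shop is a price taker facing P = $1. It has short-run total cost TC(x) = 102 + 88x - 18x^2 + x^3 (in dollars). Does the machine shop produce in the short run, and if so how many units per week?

From TC, MC = TC'(x) = 88 - 36x + 3x^2 and AVC = VC/x = 88 - 18x + x^2.
AVC hits its minimum where MC = AVC, at x = 9, giving min AVC = 88 - 18·9 + 9^2 = $7.
Since P = $1 < min AVC = $7, price fails to cover variable cost at any output.
Shutting down limits the loss to fixed cost, $102.

Shut down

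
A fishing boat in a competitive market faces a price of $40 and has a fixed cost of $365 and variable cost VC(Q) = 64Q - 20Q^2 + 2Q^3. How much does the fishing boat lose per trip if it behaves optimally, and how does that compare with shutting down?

AVC = 64 - 20Q + 2Q^2 has its minimum $14 at Q = 5; price $40 clears that bar, so the firm operates.
MC = 64 - 40Q + 6Q^2. Setting P = MC and taking the root on the rising branch gives Q* = 6.
TR = 40·6 = 240. TC = 365 + 96 = 461. Profit = 240 − 461 = -$221.
Shutting down would mean losing the fixed cost of $365, so operating at a loss of $221 is better by $144.

Profit = -$221 at Q = 6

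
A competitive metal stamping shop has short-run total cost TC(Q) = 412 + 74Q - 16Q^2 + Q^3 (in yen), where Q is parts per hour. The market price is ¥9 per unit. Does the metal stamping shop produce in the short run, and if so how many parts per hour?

Shut down

Strip out fixed cost: VC = 74Q - 16Q^2 + Q^3. Then AVC = 74 - 16Q + Q^2 and MC = 74 - 32Q + 3Q^2.
AVC is minimized where dAVC/dQ = -16 + 2Q = 0, at Q = 8; min AVC = 74 - 16·8 + 8^2 = ¥10.
With P < min AVC (¥9 < ¥10), every unit sold adds to the loss.
Best response: produce nothing and absorb the ¥412 fixed cost.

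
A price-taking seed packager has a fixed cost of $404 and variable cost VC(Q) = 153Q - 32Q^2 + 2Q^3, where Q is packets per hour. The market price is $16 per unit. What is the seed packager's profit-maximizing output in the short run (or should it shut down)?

Shut down

Variable cost is VC = 153Q - 32Q^2 + 2Q^3, so AVC = VC/Q = 153 - 32Q + 2Q^2 and MC = dTC/dQ = 153 - 64Q + 6Q^2.
AVC is minimized where dAVC/dQ = -32 + 4Q = 0, at Q = 8; min AVC = 153 - 32·8 + 2·8^2 = $25.
Since P = $16 < min AVC = $25, price fails to cover variable cost at any output.
The firm minimizes its loss by shutting down and losing only its fixed cost of $404.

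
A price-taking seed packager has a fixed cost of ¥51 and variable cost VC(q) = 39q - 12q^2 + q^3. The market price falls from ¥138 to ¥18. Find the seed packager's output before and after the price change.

Output falls from 11 to 7

MC = 39 - 24q + 3q^2; the shutdown threshold is min AVC = ¥3 (at q = 6).
With P = ¥138 above the shutdown price, P = MC gives q = 11.
At P = ¥18 ≥ min AVC, set P = MC: q = 7. The firm stays open but cuts output.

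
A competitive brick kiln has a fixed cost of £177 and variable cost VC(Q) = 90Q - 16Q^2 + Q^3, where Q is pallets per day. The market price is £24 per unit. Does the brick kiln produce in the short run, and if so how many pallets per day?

Strip out fixed cost: VC = 90Q - 16Q^2 + Q^3. Then AVC = 90 - 16Q + Q^2 and MC = 90 - 32Q + 3Q^2.
AVC is minimized where dAVC/dQ = -16 + 2Q = 0, at Q = 8; min AVC = 90 - 16·8 + 8^2 = £26.
Since P = £24 < min AVC = £26, price fails to cover variable cost at any output.
Shutting down limits the loss to fixed cost, £177.

Shut down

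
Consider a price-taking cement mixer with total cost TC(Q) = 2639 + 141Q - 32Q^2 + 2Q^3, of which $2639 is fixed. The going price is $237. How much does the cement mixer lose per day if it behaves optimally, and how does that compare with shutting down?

AVC = 141 - 32Q + 2Q^2; min AVC = $13 at Q = 8. Since P = $237 ≥ min AVC, the firm produces.
With MC = 141 - 64Q + 6Q^2, P = MC on the upward-sloping part at Q* = 12.
TR = 237·12 = 2844. TC = 2639 + 540 = 3179. Profit = 2844 − 3179 = -$335.
Shutting down would mean losing the fixed cost of $2639, so operating at a loss of $335 is better by $2304.

Profit = -$335 at Q = 12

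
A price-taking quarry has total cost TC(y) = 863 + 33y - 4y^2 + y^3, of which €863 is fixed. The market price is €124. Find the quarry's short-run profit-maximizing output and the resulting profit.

AVC = 33 - 4y + y^2; min AVC = €29 at y = 2. Since P = €124 ≥ min AVC, the firm produces.
With MC = 33 - 8y + 3y^2, P = MC on the upward-sloping part at y* = 7.
TR = 124·7 = 868. TC = 863 + 378 = 1241. Profit = 868 − 1241 = -€373.
By producing, the firm covers all variable cost plus €490 of fixed cost; shutting down would lose the full €863.

Profit = -€373 at y = 7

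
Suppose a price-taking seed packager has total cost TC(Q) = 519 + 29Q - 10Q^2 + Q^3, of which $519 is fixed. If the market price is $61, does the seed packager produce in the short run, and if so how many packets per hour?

Produce at Q = 8

Strip out fixed cost: VC = 29Q - 10Q^2 + Q^3. Then AVC = 29 - 10Q + Q^2 and MC = 29 - 20Q + 3Q^2.
AVC is minimized where dAVC/dQ = -10 + 2Q = 0, at Q = 5; min AVC = 29 - 10·5 + 5^2 = $4.
Since P = $61 ≥ min AVC = $4, price covers variable cost and the firm should produce.
P = MC gives -32 - 20Q + 3Q^2 = 0, with roots -4/3 and 8. Take the larger (rising MC): Q* = 8.
Check: AVC at Q = 8 is $13 ≤ P, so revenue covers variable cost.
Profit = P·Q − TC = 61·8 − 623 = -$135, a loss, but smaller than the $519 fixed cost the firm would lose by shutting down.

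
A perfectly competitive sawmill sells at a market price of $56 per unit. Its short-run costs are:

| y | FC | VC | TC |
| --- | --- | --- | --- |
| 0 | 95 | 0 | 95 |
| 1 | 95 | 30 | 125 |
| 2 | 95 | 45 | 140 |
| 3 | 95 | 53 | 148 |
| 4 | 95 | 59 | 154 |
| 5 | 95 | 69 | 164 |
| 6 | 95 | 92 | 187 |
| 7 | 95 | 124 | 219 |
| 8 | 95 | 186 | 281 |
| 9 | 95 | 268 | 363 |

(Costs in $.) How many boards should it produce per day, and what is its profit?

y = 7; profit = $173

Compute π = P·y − TC at each output: y=0: -95; y=1: -69; y=2: -28; y=3: 20; y=4: 70; y=5: 116; y=6: 149; y=7: 173; y=8: 167; y=9: 141.
Profit is maximized at y = 7. AVC there is 124/7 = $17.71 ≤ P, so producing beats shutting down (which would give -$95).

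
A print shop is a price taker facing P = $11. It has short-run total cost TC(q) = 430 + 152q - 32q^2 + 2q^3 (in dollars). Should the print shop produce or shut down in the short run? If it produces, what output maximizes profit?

Shut down

Strip out fixed cost: VC = 152q - 32q^2 + 2q^3. Then AVC = 152 - 32q + 2q^2 and MC = 152 - 64q + 6q^2.
The AVC parabola has its vertex at q = 32/4 = 8, where AVC = 152 - 32·8 + 2·8^2 = $24.
With P < min AVC ($11 < $24), every unit sold adds to the loss.
Best response: produce nothing and absorb the $430 fixed cost.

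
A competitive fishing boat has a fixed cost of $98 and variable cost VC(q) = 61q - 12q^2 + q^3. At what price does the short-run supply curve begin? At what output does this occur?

$25 per unit, at q = 6

The shutdown price is the minimum of AVC. VC = 61q - 12q^2 + q^3, so AVC = 61 - 12q + q^2.
At the minimum of AVC, MC = AVC. MC = 61 - 24q + 3q^2; setting MC = AVC gives 2q^2 - 12q = 0, so q = 6. min AVC = 25.
For P < $25 the firm produces nothing.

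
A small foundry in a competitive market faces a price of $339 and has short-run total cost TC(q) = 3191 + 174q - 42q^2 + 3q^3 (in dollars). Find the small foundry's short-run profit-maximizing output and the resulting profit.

AVC = 174 - 42q + 3q^2; min AVC = $27 at q = 7. Since P = $339 ≥ min AVC, the firm produces.
With MC = 174 - 84q + 9q^2, P = MC on the upward-sloping part at q* = 11.
TR = 339·11 = 3729. TC = 3191 + 825 = 4016. Profit = 3729 − 4016 = -$287.
That loss of $287 beats the $3191 the firm would lose by shutting down; producing recovers $2904 of fixed cost.

Profit = -$287 at q = 11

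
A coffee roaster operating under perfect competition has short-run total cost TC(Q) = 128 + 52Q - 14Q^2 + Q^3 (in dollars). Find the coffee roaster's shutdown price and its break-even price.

Shutdown price = min AVC. AVC = 52 - 14Q + Q^2, with vertex at Q = 7 and minimum $3.
ATC = 128/Q + 52 - 14Q + Q^2. Setting dATC/dQ = −128/Q^2 − 14 + 2Q = 0 gives Q = 8 (since 2·8^3 − 14·8^2 = 128).
min ATC = 128/8 + 52 − 14·8 + 8^2 = $20. That is the break-even price.
Between these two prices the firm operates at a loss; above $20 it earns a profit.

Shutdown price = $3; break-even price = $20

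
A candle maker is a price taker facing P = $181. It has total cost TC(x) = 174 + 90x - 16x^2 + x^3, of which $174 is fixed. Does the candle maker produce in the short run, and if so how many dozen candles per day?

Produce at x = 13

Variable cost is VC = 90x - 16x^2 + x^3, so AVC = VC/x = 90 - 16x + x^2 and MC = dTC/dx = 90 - 32x + 3x^2.
The AVC parabola has its vertex at x = 16/2 = 8, where AVC = 90 - 16·8 + 8^2 = $26.
Because $181 ≥ $26, revenue can cover variable cost; the firm operates.
P = MC gives -91 - 32x + 3x^2 = 0, with roots -7/3 and 13. Take the larger (rising MC): x* = 13.
Check: AVC at x = 13 is $51 ≤ P, so revenue covers variable cost.
Profit = P·x − TC = 181·13 − 837 = $1516.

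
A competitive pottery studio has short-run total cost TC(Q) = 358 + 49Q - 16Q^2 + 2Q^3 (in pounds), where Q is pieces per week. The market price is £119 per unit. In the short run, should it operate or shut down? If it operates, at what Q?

Strip out fixed cost: VC = 49Q - 16Q^2 + 2Q^3. Then AVC = 49 - 16Q + 2Q^2 and MC = 49 - 32Q + 6Q^2.
The AVC parabola has its vertex at Q = 16/4 = 4, where AVC = 49 - 16·4 + 2·4^2 = £17.
Because £119 ≥ £17, revenue can cover variable cost; the firm operates.
Set P = MC: 119 = 49 - 32Q + 6Q^2 → -70 - 32Q + 6Q^2 = 0. The roots are Q = -5/3 and Q = 7; the profit-maximizing output is on the rising part of MC, so Q* = 7.
Check: AVC at Q = 7 is £35 ≤ P, so revenue covers variable cost.
Profit = P·Q − TC = 119·7 − 603 = £230.

Produce at Q = 7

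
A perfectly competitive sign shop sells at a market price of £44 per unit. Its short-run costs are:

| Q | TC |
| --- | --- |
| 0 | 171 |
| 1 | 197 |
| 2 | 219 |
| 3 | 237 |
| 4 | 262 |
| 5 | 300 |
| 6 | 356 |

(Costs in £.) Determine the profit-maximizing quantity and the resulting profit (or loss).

Tabulate TR − TC: Q=0: -171; Q=1: -153; Q=2: -131; Q=3: -105; Q=4: -86; Q=5: -80; Q=6: -92.
Profit is maximized at Q = 5. AVC there is 129/5 = £25.80 ≤ P, so producing beats shutting down (which would give -£171).

Q = 5; profit = -£80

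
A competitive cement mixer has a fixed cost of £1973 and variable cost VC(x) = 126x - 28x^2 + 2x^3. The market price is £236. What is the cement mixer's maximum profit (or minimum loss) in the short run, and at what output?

AVC = 126 - 28x + 2x^2; min AVC = £28 at x = 7. Since P = £236 ≥ min AVC, the firm produces.
MC = 126 - 56x + 6x^2. Setting P = MC and taking the root on the rising branch gives x* = 11.
TR = 236·11 = 2596. TC = 1973 + 660 = 2633. Profit = 2596 − 2633 = -£37.
Shutting down would mean losing the fixed cost of £1973, so operating at a loss of £37 is better by £1936.

Profit = -£37 at x = 11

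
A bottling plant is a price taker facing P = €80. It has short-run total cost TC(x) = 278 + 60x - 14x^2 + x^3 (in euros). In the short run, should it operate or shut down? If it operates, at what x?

Produce at x = 10

Strip out fixed cost: VC = 60x - 14x^2 + x^3. Then AVC = 60 - 14x + x^2 and MC = 60 - 28x + 3x^2.
AVC is minimized where dAVC/dx = -14 + 2x = 0, at x = 7; min AVC = 60 - 14·7 + 7^2 = €11.
Because €80 ≥ €11, revenue can cover variable cost; the firm operates.
Solving P = MC: -20 - 28x + 3x^2 = 0 ⇒ x = -2/3 or 10. On the upward-sloping branch, x* = 10.
Check: AVC at x = 10 is €20 ≤ P, so revenue covers variable cost.
Profit = P·x − TC = 80·10 − 478 = €322.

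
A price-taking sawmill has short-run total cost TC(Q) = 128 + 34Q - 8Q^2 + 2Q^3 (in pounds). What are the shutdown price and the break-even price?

Shutdown price = £26; break-even price = £66

Shutdown price = min AVC. AVC = 34 - 8Q + 2Q^2, with vertex at Q = 2 and minimum £26.
ATC = 128/Q + 34 - 8Q + 2Q^2. Setting dATC/dQ = −128/Q^2 − 8 + 4Q = 0 gives Q = 4 (since 4·4^3 − 8·4^2 = 128).
min ATC = 128/4 + 34 − 8·4 + 2·4^2 = £66. That is the break-even price.
For £26 ≤ P < £66 the firm produces at a loss; below £26 it shuts down.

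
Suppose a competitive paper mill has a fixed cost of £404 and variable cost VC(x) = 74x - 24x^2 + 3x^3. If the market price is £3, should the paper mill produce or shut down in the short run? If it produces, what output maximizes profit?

Variable cost is VC = 74x - 24x^2 + 3x^3, so AVC = VC/x = 74 - 24x + 3x^2 and MC = dTC/dx = 74 - 48x + 9x^2.
AVC is minimized where dAVC/dx = -24 + 6x = 0, at x = 4; min AVC = 74 - 24·4 + 3·4^2 = £26.
Since P = £3 < min AVC = £26, price fails to cover variable cost at any output.
Best response: produce nothing and absorb the £404 fixed cost.

Shut down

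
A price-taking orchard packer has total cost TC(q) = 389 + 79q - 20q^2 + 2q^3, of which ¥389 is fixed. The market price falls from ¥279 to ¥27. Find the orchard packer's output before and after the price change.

MC = 79 - 40q + 6q^2; the shutdown threshold is min AVC = ¥29 (at q = 5).
With P = ¥279 above the shutdown price, P = MC gives q = 10.
At P = ¥27 < min AVC = ¥29, price no longer covers variable cost at any output, so the firm shuts down: q = 0.

Output falls from 10 to 0 (the firm shuts down)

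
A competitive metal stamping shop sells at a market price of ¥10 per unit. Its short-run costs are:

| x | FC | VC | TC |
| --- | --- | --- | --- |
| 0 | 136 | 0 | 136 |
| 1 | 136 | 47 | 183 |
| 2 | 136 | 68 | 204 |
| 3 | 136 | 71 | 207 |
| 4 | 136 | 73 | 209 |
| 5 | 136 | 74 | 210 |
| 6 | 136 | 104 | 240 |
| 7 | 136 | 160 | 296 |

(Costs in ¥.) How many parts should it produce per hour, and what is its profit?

Tabulate TR − TC: x=0: -136; x=1: -173; x=2: -184; x=3: -177; x=4: -169; x=5: -160; x=6: -180; x=7: -226.
Profit is highest at x = 0. Equivalently, the lowest AVC in the table is 74/5 ≈ ¥14.80 at x = 5, and P = ¥10 falls below it — price never covers variable cost, so the firm shuts down and loses only its fixed cost.

x = 0 (shut down); profit = -¥136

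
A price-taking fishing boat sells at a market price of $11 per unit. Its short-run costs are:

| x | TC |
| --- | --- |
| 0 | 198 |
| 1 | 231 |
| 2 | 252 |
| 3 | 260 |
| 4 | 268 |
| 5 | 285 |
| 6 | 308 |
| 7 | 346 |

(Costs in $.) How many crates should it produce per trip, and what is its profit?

x = 0 (shut down); profit = -$198

Compute π = P·x − TC at each output: x=0: -198; x=1: -220; x=2: -230; x=3: -227; x=4: -224; x=5: -230; x=6: -242; x=7: -269.
Profit is highest at x = 0. Equivalently, the lowest AVC in the table is 87/5 ≈ $17.40 at x = 5, and P = $11 falls below it — price never covers variable cost, so the firm shuts down and loses only its fixed cost.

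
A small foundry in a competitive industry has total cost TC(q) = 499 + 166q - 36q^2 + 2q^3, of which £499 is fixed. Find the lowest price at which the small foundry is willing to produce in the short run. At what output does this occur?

£4 per unit, at q = 9

Short-run supply begins at min AVC. From VC = 166q - 36q^2 + 2q^3, AVC = 166 - 36q + 2q^2.
dAVC/dq = -36 + 4q = 0 gives q = 9. min AVC = 166 - 36·9 + 2·9^2 = 4.
For P < £4 the firm produces nothing.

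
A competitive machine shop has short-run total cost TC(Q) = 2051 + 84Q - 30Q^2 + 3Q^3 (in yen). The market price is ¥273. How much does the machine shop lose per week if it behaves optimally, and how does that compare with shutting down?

Profit = -¥107 at Q = 9

AVC = 84 - 30Q + 3Q^2 has its minimum ¥9 at Q = 5; price ¥273 clears that bar, so the firm operates.
With MC = 84 - 60Q + 9Q^2, P = MC on the upward-sloping part at Q* = 9.
TR = 273·9 = 2457. TC = 2051 + 513 = 2564. Profit = 2457 − 2564 = -¥107.
Shutting down would mean losing the fixed cost of ¥2051, so operating at a loss of ¥107 is better by ¥1944.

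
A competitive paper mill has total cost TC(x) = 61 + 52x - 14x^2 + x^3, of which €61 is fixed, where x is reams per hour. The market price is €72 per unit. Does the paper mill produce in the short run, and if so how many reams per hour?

Produce at x = 10

Variable cost is VC = 52x - 14x^2 + x^3, so AVC = VC/x = 52 - 14x + x^2 and MC = dTC/dx = 52 - 28x + 3x^2.
AVC is minimized where dAVC/dx = -14 + 2x = 0, at x = 7; min AVC = 52 - 14·7 + 7^2 = €3.
Because €72 ≥ €3, revenue can cover variable cost; the firm operates.
P = MC gives -20 - 28x + 3x^2 = 0, with roots -2/3 and 10. Take the larger (rising MC): x* = 10.
Check: AVC at x = 10 is €12 ≤ P, so revenue covers variable cost.
Profit = P·x − TC = 72·10 − 181 = €539.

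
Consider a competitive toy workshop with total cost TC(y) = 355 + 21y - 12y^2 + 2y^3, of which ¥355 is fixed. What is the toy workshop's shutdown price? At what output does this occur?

¥3 per unit, at y = 3

The firm shuts down when price falls below the minimum of average variable cost. AVC = VC/y = 21 - 12y + 2y^2.
dAVC/dy = -12 + 4y = 0 gives y = 3. min AVC = 21 - 12·3 + 2·3^2 = 3.
For P < ¥3 the firm produces nothing.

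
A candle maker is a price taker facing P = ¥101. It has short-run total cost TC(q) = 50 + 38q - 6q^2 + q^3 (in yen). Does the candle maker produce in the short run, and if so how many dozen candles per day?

From TC, MC = TC'(q) = 38 - 12q + 3q^2 and AVC = VC/q = 38 - 6q + q^2.
The AVC parabola has its vertex at q = 6/2 = 3, where AVC = 38 - 6·3 + 3^2 = ¥29.
Since P = ¥101 ≥ min AVC = ¥29, price covers variable cost and the firm should produce.
Set P = MC: 101 = 38 - 12q + 3q^2 → -63 - 12q + 3q^2 = 0. The roots are q = -3 and q = 7; the profit-maximizing output is on the rising part of MC, so q* = 7.
Check: AVC at q = 7 is ¥45 ≤ P, so revenue covers variable cost.
Profit = P·q − TC = 101·7 − 365 = ¥342.

Produce at q = 7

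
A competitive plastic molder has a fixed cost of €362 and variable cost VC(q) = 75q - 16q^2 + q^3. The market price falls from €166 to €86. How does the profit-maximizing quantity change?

Output falls from 13 to 11

MC = 75 - 32q + 3q^2; the shutdown threshold is min AVC = €11 (at q = 8).
At P = €166 ≥ min AVC, set P = MC on the rising branch: q = 13.
At P = €86 ≥ min AVC, set P = MC: q = 11. The firm stays open but cuts output.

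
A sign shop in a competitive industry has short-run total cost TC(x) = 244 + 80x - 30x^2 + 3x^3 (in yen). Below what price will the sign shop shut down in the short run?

¥5 per unit

The firm shuts down when price falls below the minimum of average variable cost. AVC = VC/x = 80 - 30x + 3x^2.
At the minimum of AVC, MC = AVC. MC = 80 - 60x + 9x^2; setting MC = AVC gives 6x^2 - 30x = 0, so x = 5. min AVC = 5.
The firm shuts down for any P below ¥5.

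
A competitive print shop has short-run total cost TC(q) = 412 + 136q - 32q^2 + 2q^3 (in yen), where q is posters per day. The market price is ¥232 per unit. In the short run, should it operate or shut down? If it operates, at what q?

Strip out fixed cost: VC = 136q - 32q^2 + 2q^3. Then AVC = 136 - 32q + 2q^2 and MC = 136 - 64q + 6q^2.
AVC is minimized where dAVC/dq = -32 + 4q = 0, at q = 8; min AVC = 136 - 32·8 + 2·8^2 = ¥8.
P = ¥232 exceeds min AVC = ¥8, so the firm stays open.
P = MC gives -96 - 64q + 6q^2 = 0, with roots -4/3 and 12. Take the larger (rising MC): q* = 12.
Check: AVC at q = 12 is ¥40 ≤ P, so revenue covers variable cost.
Profit = P·q − TC = 232·12 − 892 = ¥1892.

Produce at q = 12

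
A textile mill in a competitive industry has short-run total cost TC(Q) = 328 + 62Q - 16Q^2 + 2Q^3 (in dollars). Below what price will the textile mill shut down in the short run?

$30 per unit

The shutdown price is the minimum of AVC. VC = 62Q - 16Q^2 + 2Q^3, so AVC = 62 - 16Q + 2Q^2.
At the minimum of AVC, MC = AVC. MC = 62 - 32Q + 6Q^2; setting MC = AVC gives 4Q^2 - 16Q = 0, so Q = 4. min AVC = 30.
For P < $30 the firm produces nothing.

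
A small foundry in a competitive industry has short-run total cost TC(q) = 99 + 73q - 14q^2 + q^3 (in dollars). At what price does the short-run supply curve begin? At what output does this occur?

The firm shuts down when price falls below the minimum of average variable cost. AVC = VC/q = 73 - 14q + q^2.
dAVC/dq = -14 + 2q = 0 gives q = 7. min AVC = 73 - 14·7 + 7^2 = 24.
For P < $24 the firm produces nothing.

$24 per unit, at q = 7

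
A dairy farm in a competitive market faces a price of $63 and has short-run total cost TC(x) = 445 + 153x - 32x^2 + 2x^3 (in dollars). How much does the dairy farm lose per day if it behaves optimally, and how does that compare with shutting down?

AVC = 153 - 32x + 2x^2 has its minimum $25 at x = 8; price $63 clears that bar, so the firm operates.
With MC = 153 - 64x + 6x^2, P = MC on the upward-sloping part at x* = 9.
TR = 63·9 = 567. TC = 445 + 243 = 688. Profit = 567 − 688 = -$121.
That loss of $121 beats the $445 the firm would lose by shutting down; producing recovers $324 of fixed cost.

Profit = -$121 at x = 9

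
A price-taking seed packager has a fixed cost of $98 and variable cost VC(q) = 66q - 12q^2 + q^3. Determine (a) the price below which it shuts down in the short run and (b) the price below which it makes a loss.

Shutdown price = min AVC. AVC = 66 - 12q + q^2, with vertex at q = 6 and minimum $30.
ATC = 98/q + 66 - 12q + q^2. Setting dATC/dq = −98/q^2 − 12 + 2q = 0 gives q = 7 (since 2·7^3 − 12·7^2 = 98).
min ATC = 98/7 + 66 − 12·7 + 7^2 = $45. That is the break-even price.
For $30 ≤ P < $45 the firm produces at a loss; below $30 it shuts down.

Shutdown price = $30; break-even price = $45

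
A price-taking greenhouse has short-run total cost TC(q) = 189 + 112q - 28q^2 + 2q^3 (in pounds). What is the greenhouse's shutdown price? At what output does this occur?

The firm shuts down when price falls below the minimum of average variable cost. AVC = VC/q = 112 - 28q + 2q^2.
dAVC/dq = -28 + 4q = 0 gives q = 7. min AVC = 112 - 28·7 + 2·7^2 = 14.
So the shutdown price is £14.

£14 per unit, at q = 7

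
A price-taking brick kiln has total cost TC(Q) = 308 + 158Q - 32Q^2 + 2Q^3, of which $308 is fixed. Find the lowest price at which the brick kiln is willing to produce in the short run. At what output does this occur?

$30 per unit, at Q = 8

Short-run supply begins at min AVC. From VC = 158Q - 32Q^2 + 2Q^3, AVC = 158 - 32Q + 2Q^2.
dAVC/dQ = -32 + 4Q = 0 gives Q = 8. min AVC = 158 - 32·8 + 2·8^2 = 30.
For P < $30 the firm produces nothing.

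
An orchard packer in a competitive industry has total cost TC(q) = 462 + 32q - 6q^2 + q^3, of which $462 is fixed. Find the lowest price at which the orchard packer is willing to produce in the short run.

$23 per unit

The shutdown price is the minimum of AVC. VC = 32q - 6q^2 + q^3, so AVC = 32 - 6q + q^2.
At the minimum of AVC, MC = AVC. MC = 32 - 12q + 3q^2; setting MC = AVC gives 2q^2 - 6q = 0, so q = 3. min AVC = 23.
For P < $23 the firm produces nothing.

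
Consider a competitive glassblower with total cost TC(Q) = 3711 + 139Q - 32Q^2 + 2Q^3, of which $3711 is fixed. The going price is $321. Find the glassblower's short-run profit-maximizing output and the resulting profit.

AVC = 139 - 32Q + 2Q^2; min AVC = $11 at Q = 8. Since P = $321 ≥ min AVC, the firm produces.
MC = 139 - 64Q + 6Q^2. Setting P = MC and taking the root on the rising branch gives Q* = 13.
TR = 321·13 = 4173. TC = 3711 + 793 = 4504. Profit = 4173 − 4504 = -$331.
By producing, the firm covers all variable cost plus $3380 of fixed cost; shutting down would lose the full $3711.

Profit = -$331 at Q = 13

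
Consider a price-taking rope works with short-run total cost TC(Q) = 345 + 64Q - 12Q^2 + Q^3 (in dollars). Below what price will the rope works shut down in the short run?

The shutdown price is the minimum of AVC. VC = 64Q - 12Q^2 + Q^3, so AVC = 64 - 12Q + Q^2.
dAVC/dQ = -12 + 2Q = 0 gives Q = 6. min AVC = 64 - 12·6 + 6^2 = 28.
For P < $28 the firm produces nothing.

$28 per unit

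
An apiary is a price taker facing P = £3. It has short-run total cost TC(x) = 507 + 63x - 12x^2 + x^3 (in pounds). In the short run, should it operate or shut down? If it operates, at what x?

Shut down

Variable cost is VC = 63x - 12x^2 + x^3, so AVC = VC/x = 63 - 12x + x^2 and MC = dTC/dx = 63 - 24x + 3x^2.
The AVC parabola has its vertex at x = 12/2 = 6, where AVC = 63 - 12·6 + 6^2 = £27.
Since P = £3 < min AVC = £27, price fails to cover variable cost at any output.
Best response: produce nothing and absorb the £507 fixed cost.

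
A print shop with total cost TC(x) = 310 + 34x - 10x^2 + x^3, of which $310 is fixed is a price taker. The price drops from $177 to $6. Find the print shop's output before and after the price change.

Output falls from 11 to 0 (the firm shuts down)

MC = 34 - 20x + 3x^2; the shutdown threshold is min AVC = $9 (at x = 5).
With P = $177 above the shutdown price, P = MC gives x = 11.
At P = $6 < min AVC = $9, price no longer covers variable cost at any output, so the firm shuts down: x = 0.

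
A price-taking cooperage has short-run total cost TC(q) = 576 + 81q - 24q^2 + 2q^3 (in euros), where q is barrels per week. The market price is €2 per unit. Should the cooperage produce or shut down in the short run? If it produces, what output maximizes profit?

Shut down

From TC, MC = TC'(q) = 81 - 48q + 6q^2 and AVC = VC/q = 81 - 24q + 2q^2.
AVC is minimized where dAVC/dq = -24 + 4q = 0, at q = 6; min AVC = 81 - 24·6 + 2·6^2 = €9.
Since P = €2 < min AVC = €9, price fails to cover variable cost at any output.
Best response: produce nothing and absorb the €576 fixed cost.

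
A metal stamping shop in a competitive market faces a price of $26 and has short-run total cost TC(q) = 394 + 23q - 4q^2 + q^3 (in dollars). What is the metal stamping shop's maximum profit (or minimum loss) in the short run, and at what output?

Profit = -$376 at q = 3

AVC = 23 - 4q + q^2; min AVC = $19 at q = 2. Since P = $26 ≥ min AVC, the firm produces.
With MC = 23 - 8q + 3q^2, P = MC on the upward-sloping part at q* = 3.
TR = 26·3 = 78. TC = 394 + 60 = 454. Profit = 78 − 454 = -$376.
That loss of $376 beats the $394 the firm would lose by shutting down; producing recovers $18 of fixed cost.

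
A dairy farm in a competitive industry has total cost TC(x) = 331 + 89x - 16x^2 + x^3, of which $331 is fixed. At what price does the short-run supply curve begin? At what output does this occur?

The firm shuts down when price falls below the minimum of average variable cost. AVC = VC/x = 89 - 16x + x^2.
dAVC/dx = -16 + 2x = 0 gives x = 8. min AVC = 89 - 16·8 + 8^2 = 25.
The firm shuts down for any P below $25.

$25 per unit, at x = 8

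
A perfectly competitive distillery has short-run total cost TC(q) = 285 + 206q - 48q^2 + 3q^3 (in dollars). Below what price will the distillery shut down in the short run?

$14 per unit

Short-run supply begins at min AVC. From VC = 206q - 48q^2 + 3q^3, AVC = 206 - 48q + 3q^2.
At the minimum of AVC, MC = AVC. MC = 206 - 96q + 9q^2; setting MC = AVC gives 6q^2 - 48q = 0, so q = 8. min AVC = 14.
So the shutdown price is $14.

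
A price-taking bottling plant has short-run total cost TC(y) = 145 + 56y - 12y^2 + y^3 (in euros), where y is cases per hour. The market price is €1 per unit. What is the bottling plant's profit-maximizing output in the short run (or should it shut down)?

From TC, MC = TC'(y) = 56 - 24y + 3y^2 and AVC = VC/y = 56 - 12y + y^2.
The AVC parabola has its vertex at y = 12/2 = 6, where AVC = 56 - 12·6 + 6^2 = €20.
P = €1 lies below min AVC = €20; no output level covers variable cost.
Best response: produce nothing and absorb the €145 fixed cost.

Shut down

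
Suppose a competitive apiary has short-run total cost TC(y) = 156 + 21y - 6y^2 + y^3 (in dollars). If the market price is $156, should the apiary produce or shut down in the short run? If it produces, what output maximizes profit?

Produce at y = 9

Variable cost is VC = 21y - 6y^2 + y^3, so AVC = VC/y = 21 - 6y + y^2 and MC = dTC/dy = 21 - 12y + 3y^2.
AVC hits its minimum where MC = AVC, at y = 3, giving min AVC = 21 - 6·3 + 3^2 = $12.
Because $156 ≥ $12, revenue can cover variable cost; the firm operates.
Solving P = MC: -135 - 12y + 3y^2 = 0 ⇒ y = -5 or 9. On the upward-sloping branch, y* = 9.
Check: AVC at y = 9 is $48 ≤ P, so revenue covers variable cost.
Profit = P·y − TC = 156·9 − 588 = $816.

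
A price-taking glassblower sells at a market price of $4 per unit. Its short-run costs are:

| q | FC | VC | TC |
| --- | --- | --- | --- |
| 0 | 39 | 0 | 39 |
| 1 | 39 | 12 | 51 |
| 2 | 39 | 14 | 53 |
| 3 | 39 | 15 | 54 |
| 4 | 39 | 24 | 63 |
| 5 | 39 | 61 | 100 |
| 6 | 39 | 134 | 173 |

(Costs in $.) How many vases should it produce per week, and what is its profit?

Profit at each row (π = 4q − TC): q=0: -39; q=1: -47; q=2: -45; q=3: -42; q=4: -47; q=5: -80; q=6: -149.
Profit is highest at q = 0. Equivalently, the lowest AVC in the table is 15/3 ≈ $5 at q = 3, and P = $4 falls below it — price never covers variable cost, so the firm shuts down and loses only its fixed cost.

q = 0 (shut down); profit = -$39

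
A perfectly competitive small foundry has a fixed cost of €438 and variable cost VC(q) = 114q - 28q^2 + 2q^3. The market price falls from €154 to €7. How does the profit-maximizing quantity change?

Output falls from 10 to 0 (the firm shuts down)

MC = 114 - 56q + 6q^2; the shutdown threshold is min AVC = €16 (at q = 7).
At P = €154 ≥ min AVC, set P = MC on the rising branch: q = 10.
At P = €7 < min AVC = €16, price no longer covers variable cost at any output, so the firm shuts down: q = 0.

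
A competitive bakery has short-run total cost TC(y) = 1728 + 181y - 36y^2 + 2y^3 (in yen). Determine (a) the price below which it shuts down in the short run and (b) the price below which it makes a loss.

Shutdown price = ¥19; break-even price = ¥181

AVC = 181 - 36y + 2y^2; minimized at y = 9, giving min AVC = ¥19. That is the shutdown price.
ATC = 1728/y + 181 - 36y + 2y^2. Setting dATC/dy = −1728/y^2 − 36 + 4y = 0 gives y = 12 (since 4·12^3 − 36·12^2 = 1728).
min ATC = 1728/12 + 181 − 36·12 + 2·12^2 = ¥181. That is the break-even price.
Between these two prices the firm operates at a loss; above ¥181 it earns a profit.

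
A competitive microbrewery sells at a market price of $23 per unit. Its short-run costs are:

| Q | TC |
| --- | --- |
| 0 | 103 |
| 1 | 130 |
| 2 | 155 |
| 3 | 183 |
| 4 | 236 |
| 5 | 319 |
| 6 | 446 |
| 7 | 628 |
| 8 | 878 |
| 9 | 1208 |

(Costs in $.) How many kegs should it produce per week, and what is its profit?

Q = 0 (shut down); profit = -$103

Profit at each row (π = 23Q − TC): Q=0: -103; Q=1: -107; Q=2: -109; Q=3: -114; Q=4: -144; Q=5: -204; Q=6: -308; Q=7: -467; Q=8: -694; Q=9: -1001.
Profit is highest at Q = 0. Equivalently, the lowest AVC in the table is 52/2 ≈ $26 at Q = 2, and P = $23 falls below it — price never covers variable cost, so the firm shuts down and loses only its fixed cost.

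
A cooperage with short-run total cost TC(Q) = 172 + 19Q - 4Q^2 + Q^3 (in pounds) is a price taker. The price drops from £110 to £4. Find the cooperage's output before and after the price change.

Output falls from 7 to 0 (the firm shuts down)

MC = 19 - 8Q + 3Q^2; the shutdown threshold is min AVC = £15 (at Q = 2).
With P = £110 above the shutdown price, P = MC gives Q = 7.
At P = £4 < min AVC = £15, price no longer covers variable cost at any output, so the firm shuts down: Q = 0.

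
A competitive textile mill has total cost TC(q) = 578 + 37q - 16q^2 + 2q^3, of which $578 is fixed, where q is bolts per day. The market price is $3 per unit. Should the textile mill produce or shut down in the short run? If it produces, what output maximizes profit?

Shut down

Variable cost is VC = 37q - 16q^2 + 2q^3, so AVC = VC/q = 37 - 16q + 2q^2 and MC = dTC/dq = 37 - 32q + 6q^2.
AVC is minimized where dAVC/dq = -16 + 4q = 0, at q = 4; min AVC = 37 - 16·4 + 2·4^2 = $5.
Since P = $3 < min AVC = $5, price fails to cover variable cost at any output.
Shutting down limits the loss to fixed cost, $578.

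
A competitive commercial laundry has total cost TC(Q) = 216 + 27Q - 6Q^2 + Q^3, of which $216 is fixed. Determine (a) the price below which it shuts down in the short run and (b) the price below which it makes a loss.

Shutdown price = $18; break-even price = $63

Shutdown price = min AVC. AVC = 27 - 6Q + Q^2, with vertex at Q = 3 and minimum $18.
ATC = 216/Q + 27 - 6Q + Q^2. Setting dATC/dQ = −216/Q^2 − 6 + 2Q = 0 gives Q = 6 (since 2·6^3 − 6·6^2 = 216).
min ATC = 216/6 + 27 − 6·6 + 6^2 = $63. That is the break-even price.
Between these two prices the firm operates at a loss; above $63 it earns a profit.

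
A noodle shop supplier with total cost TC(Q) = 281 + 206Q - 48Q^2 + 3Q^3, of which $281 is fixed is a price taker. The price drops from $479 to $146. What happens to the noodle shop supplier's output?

Output falls from 13 to 10

AVC = 206 - 48Q + 3Q^2, minimized at Q = 8 where min AVC = $14. MC = 206 - 96Q + 9Q^2.
At P = $479 ≥ min AVC, set P = MC on the rising branch: Q = 13.
At P = $146 ≥ min AVC, set P = MC: Q = 10. The firm stays open but cuts output.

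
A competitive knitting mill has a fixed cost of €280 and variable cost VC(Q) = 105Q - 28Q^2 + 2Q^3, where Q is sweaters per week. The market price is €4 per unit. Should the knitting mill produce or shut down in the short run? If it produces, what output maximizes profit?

Shut down

Variable cost is VC = 105Q - 28Q^2 + 2Q^3, so AVC = VC/Q = 105 - 28Q + 2Q^2 and MC = dTC/dQ = 105 - 56Q + 6Q^2.
AVC is minimized where dAVC/dQ = -28 + 4Q = 0, at Q = 7; min AVC = 105 - 28·7 + 2·7^2 = €7.
With P < min AVC (€4 < €7), every unit sold adds to the loss.
The firm minimizes its loss by shutting down and losing only its fixed cost of €280.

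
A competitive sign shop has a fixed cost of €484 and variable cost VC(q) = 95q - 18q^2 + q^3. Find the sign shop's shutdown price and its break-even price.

Shutdown price = min AVC. AVC = 95 - 18q + q^2, with vertex at q = 9 and minimum €14.
ATC = 484/q + 95 - 18q + q^2. Setting dATC/dq = −484/q^2 − 18 + 2q = 0 gives q = 11 (since 2·11^3 − 18·11^2 = 484).
min ATC = 484/11 + 95 − 18·11 + 11^2 = €62. That is the break-even price.
For €14 ≤ P < €62 the firm produces at a loss; below €14 it shuts down.

Shutdown price = €14; break-even price = €62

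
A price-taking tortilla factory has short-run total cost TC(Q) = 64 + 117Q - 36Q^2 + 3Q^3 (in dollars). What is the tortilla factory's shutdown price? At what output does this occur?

$9 per unit, at Q = 6

Short-run supply begins at min AVC. From VC = 117Q - 36Q^2 + 3Q^3, AVC = 117 - 36Q + 3Q^2.
At the minimum of AVC, MC = AVC. MC = 117 - 72Q + 9Q^2; setting MC = AVC gives 6Q^2 - 36Q = 0, so Q = 6. min AVC = 9.
The firm shuts down for any P below $9.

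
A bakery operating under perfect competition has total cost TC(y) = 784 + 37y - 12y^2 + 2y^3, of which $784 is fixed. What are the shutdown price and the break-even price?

Shutdown price = $19; break-even price = $163

AVC = 37 - 12y + 2y^2; minimized at y = 3, giving min AVC = $19. That is the shutdown price.
ATC = 784/y + 37 - 12y + 2y^2. Setting dATC/dy = −784/y^2 − 12 + 4y = 0 gives y = 7 (since 4·7^3 − 12·7^2 = 784).
min ATC = 784/7 + 37 − 12·7 + 2·7^2 = $163. That is the break-even price.
Between these two prices the firm operates at a loss; above $163 it earns a profit.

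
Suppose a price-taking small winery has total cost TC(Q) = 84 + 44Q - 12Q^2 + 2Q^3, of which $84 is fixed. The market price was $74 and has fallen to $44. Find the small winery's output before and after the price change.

Output falls from 5 to 4

AVC = 44 - 12Q + 2Q^2, minimized at Q = 3 where min AVC = $26. MC = 44 - 24Q + 6Q^2.
With P = $74 above the shutdown price, P = MC gives Q = 5.
At P = $44 ≥ min AVC, set P = MC: Q = 4. The firm stays open but cuts output.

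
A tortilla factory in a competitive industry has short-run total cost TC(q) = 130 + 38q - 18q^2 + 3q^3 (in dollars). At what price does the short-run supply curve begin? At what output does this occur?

$11 per unit, at q = 3

The firm shuts down when price falls below the minimum of average variable cost. AVC = VC/q = 38 - 18q + 3q^2.
At the minimum of AVC, MC = AVC. MC = 38 - 36q + 9q^2; setting MC = AVC gives 6q^2 - 18q = 0, so q = 3. min AVC = 11.
So the shutdown price is $11.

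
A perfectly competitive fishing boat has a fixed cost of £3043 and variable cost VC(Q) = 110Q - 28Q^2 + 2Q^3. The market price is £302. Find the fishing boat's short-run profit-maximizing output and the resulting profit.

AVC = 110 - 28Q + 2Q^2; min AVC = £12 at Q = 7. Since P = £302 ≥ min AVC, the firm produces.
With MC = 110 - 56Q + 6Q^2, P = MC on the upward-sloping part at Q* = 12.
TR = 302·12 = 3624. TC = 3043 + 744 = 3787. Profit = 3624 − 3787 = -£163.
That loss of £163 beats the £3043 the firm would lose by shutting down; producing recovers £2880 of fixed cost.

Profit = -£163 at Q = 12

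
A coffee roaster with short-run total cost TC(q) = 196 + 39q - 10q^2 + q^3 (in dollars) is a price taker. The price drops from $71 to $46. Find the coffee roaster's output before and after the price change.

AVC = 39 - 10q + q^2, minimized at q = 5 where min AVC = $14. MC = 39 - 20q + 3q^2.
With P = $71 above the shutdown price, P = MC gives q = 8.
At P = $46 ≥ min AVC, set P = MC: q = 7. The firm stays open but cuts output.

Output falls from 8 to 7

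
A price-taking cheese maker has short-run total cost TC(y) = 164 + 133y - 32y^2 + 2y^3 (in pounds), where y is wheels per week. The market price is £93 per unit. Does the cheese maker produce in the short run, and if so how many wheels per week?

Produce at y = 10

Variable cost is VC = 133y - 32y^2 + 2y^3, so AVC = VC/y = 133 - 32y + 2y^2 and MC = dTC/dy = 133 - 64y + 6y^2.
The AVC parabola has its vertex at y = 32/4 = 8, where AVC = 133 - 32·8 + 2·8^2 = £5.
P = £93 exceeds min AVC = £5, so the firm stays open.
Set P = MC: 93 = 133 - 64y + 6y^2 → 40 - 64y + 6y^2 = 0. The roots are y = 2/3 and y = 10; the profit-maximizing output is on the rising part of MC, so y* = 10.
Check: AVC at y = 10 is £13 ≤ P, so revenue covers variable cost.
Profit = P·y − TC = 93·10 − 294 = £636.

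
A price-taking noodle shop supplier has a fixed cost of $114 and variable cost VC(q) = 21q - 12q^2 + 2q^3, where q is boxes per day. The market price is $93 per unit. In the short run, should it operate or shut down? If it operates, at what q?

Strip out fixed cost: VC = 21q - 12q^2 + 2q^3. Then AVC = 21 - 12q + 2q^2 and MC = 21 - 24q + 6q^2.
AVC is minimized where dAVC/dq = -12 + 4q = 0, at q = 3; min AVC = 21 - 12·3 + 2·3^2 = $3.
P = $93 exceeds min AVC = $3, so the firm stays open.
Set P = MC: 93 = 21 - 24q + 6q^2 → -72 - 24q + 6q^2 = 0. The roots are q = -2 and q = 6; the profit-maximizing output is on the rising part of MC, so q* = 6.
Check: AVC at q = 6 is $21 ≤ P, so revenue covers variable cost.
Profit = P·q − TC = 93·6 − 240 = $318.

Produce at q = 6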